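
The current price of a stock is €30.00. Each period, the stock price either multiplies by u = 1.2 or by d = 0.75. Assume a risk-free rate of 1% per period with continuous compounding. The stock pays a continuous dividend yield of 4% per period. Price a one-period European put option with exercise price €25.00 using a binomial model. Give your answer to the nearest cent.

€1.26

Per-period risk-free factor R = e^0.01 = 1.0101; dividend-adjusted growth = e^(0.01−0.04) = 0.9704.
Risk-neutral probability p = (0.9704 − 0.75)/(1.2 − 0.75) = 0.2204/0.4500 = 0.4899
Terminal stock prices: S_u = 36, S_d = 22.5
Terminal payoffs (K − S): max(-11, 0) = 0, max(2.5, 0) = 2.5
Node 0 (S = 30): V_0 = e^(−0.01)·[0.4899·0.0000 + 0.5101·2.5000] = 1.2626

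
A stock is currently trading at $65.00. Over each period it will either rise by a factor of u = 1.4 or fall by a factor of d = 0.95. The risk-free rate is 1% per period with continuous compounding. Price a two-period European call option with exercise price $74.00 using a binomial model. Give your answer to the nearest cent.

$3.75

Risk-neutral probability p = (e^0.01 − 0.95)/(1.4 − 0.95) = 0.0601/0.4500 = 0.1334
Terminal stock prices: S_uu = 127.4, S_ud = 86.45, S_dd = 58.66
Terminal payoffs (S − K): max(53.4, 0) = 53.4, max(12.45, 0) = 12.45, max(-15.34, 0) = 0
Node u (S = 91): V_u = e^(−0.01)·[0.1334·53.4000 + 0.8666·12.4500] = 17.7363
Node d (S = 61.75): V_d = e^(−0.01)·[0.1334·12.4500 + 0.8666·0.0000] = 1.6449
Node 0 (S = 65): V_0 = e^(−0.01)·[0.1334·17.7363 + 0.8666·1.6449] = 3.7544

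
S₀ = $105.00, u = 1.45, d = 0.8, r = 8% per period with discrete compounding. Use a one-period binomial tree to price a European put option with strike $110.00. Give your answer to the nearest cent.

Risk-neutral probability p = (1 + 0.08 − 0.8)/(1.45 − 0.8) = 0.2800/0.6500 = 0.4308
Terminal stock prices: S_u = 152.2, S_d = 84
Terminal payoffs (K − S): max(-42.25, 0) = 0, max(26, 0) = 26
Node 0 (S = 105): V_0 = 1/1.08·[0.4308·0.0000 + 0.5692·26.0000] = 13.7037

$13.70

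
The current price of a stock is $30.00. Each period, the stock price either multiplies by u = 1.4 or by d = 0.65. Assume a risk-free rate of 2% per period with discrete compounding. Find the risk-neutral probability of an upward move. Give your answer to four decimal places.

Risk-neutral probability p = (1 + 0.02 − 0.65)/(1.4 − 0.65) = 0.3700/0.7500 = 0.4933

p = 0.4933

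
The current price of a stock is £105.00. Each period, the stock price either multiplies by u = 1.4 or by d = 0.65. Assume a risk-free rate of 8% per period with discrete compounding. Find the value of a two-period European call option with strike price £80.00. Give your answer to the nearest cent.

£41.97

Risk-neutral probability p = (1 + 0.08 − 0.65)/(1.4 − 0.65) = 0.4300/0.7500 = 0.5733
Terminal stock prices: S_uu = 205.8, S_ud = 95.55, S_dd = 44.36
Terminal payoffs (S − K): max(125.8, 0) = 125.8, max(15.55, 0) = 15.55, max(-35.64, 0) = 0
Node u (S = 147): V_u = 1/1.08·[0.5733·125.8000 + 0.4267·15.5500] = 72.9259
Node d (S = 68.25): V_d = 1/1.08·[0.5733·15.5500 + 0.4267·0.0000] = 8.2549
Node 0 (S = 105): V_0 = 1/1.08·[0.5733·72.9259 + 0.4267·8.2549] = 41.9750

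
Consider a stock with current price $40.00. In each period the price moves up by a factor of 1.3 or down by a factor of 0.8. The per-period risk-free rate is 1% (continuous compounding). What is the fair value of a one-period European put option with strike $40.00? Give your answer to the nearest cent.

Risk-neutral probability p = (e^0.01 − 0.8)/(1.3 − 0.8) = 0.2101/0.5000 = 0.4201
Terminal stock prices: S_u = 52, S_d = 32
Terminal payoffs (K − S): max(-12, 0) = 0, max(8, 0) = 8
Node 0 (S = 40): V_0 = e^(−0.01)·[0.4201·0.0000 + 0.5799·8.0000] = 4.5930

$4.59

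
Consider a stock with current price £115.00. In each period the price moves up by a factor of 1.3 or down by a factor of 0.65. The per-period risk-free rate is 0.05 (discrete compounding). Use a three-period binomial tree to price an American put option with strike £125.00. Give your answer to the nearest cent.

£24.38

Risk-neutral probability p = (1 + 0.05 − 0.65)/(1.3 − 0.65) = 0.4000/0.6500 = 0.6154
Terminal stock prices: S_uuu = 252.7, S_uud = 126.3, S_udd = 63.16, S_ddd = 31.58
Terminal payoffs (K − S): max(-127.7, 0) = 0, max(-1.328, 0) = 0, max(61.84, 0) = 61.84, max(93.42, 0) = 93.42
Node uu (S = 194.4): continuation = 1/1.05·[0.6154·0.0000 + 0.3846·0.0000] = 0.0000; exercise value = 0.0000 ≤ continuation, so V_uu = 0.0000
Node ud (S = 97.17): continuation = 1/1.05·[0.6154·0.0000 + 0.3846·61.8362] = 22.6506; exercise value = 27.8250 > continuation, so V_ud = 27.8250 (exercise)
Node dd (S = 48.59): continuation = 1/1.05·[0.6154·61.8362 + 0.3846·93.4181] = 70.4601; exercise value = 76.4125 > continuation, so V_dd = 76.4125 (exercise)
Node u (S = 149.5): continuation = 1/1.05·[0.6154·0.0000 + 0.3846·27.8250] = 10.1923; exercise value = 0.0000 ≤ continuation, so V_u = 10.1923
Node d (S = 74.75): continuation = 1/1.05·[0.6154·27.8250 + 0.3846·76.4125] = 44.2976; exercise value = 50.2500 > continuation, so V_d = 50.2500 (exercise)
Node 0 (S = 115): continuation = 1/1.05·[0.6154·10.1923 + 0.3846·50.2500] = 24.3801; exercise value = 10.0000 ≤ continuation, so V_0 = 24.3801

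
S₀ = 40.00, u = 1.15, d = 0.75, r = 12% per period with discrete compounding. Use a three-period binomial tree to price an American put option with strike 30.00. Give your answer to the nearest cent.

Risk-neutral probability p = (1 + 0.12 − 0.75)/(1.15 − 0.75) = 0.3700/0.4000 = 0.9250
Terminal stock prices: S_uuu = 60.83, S_uud = 39.67, S_udd = 25.88, S_ddd = 16.88
Terminal payoffs (K − S): max(-30.83, 0) = 0, max(-9.675, 0) = 0, max(4.125, 0) = 4.125, max(13.12, 0) = 13.12
Node uu (S = 52.9): continuation = 1/1.12·[0.9250·0.0000 + 0.0750·0.0000] = 0.0000; exercise value = 0.0000 ≤ continuation, so V_uu = 0.0000
Node ud (S = 34.5): continuation = 1/1.12·[0.9250·0.0000 + 0.0750·4.1250] = 0.2762; exercise value = 0.0000 ≤ continuation, so V_ud = 0.2762
Node dd (S = 22.5): continuation = 1/1.12·[0.9250·4.1250 + 0.0750·13.1250] = 4.2857; exercise value = 7.5000 > continuation, so V_dd = 7.5000 (exercise)
Node u (S = 46): continuation = 1/1.12·[0.9250·0.0000 + 0.0750·0.2762] = 0.0185; exercise value = 0.0000 ≤ continuation, so V_u = 0.0185
Node d (S = 30): continuation = 1/1.12·[0.9250·0.2762 + 0.0750·7.5000] = 0.7304; exercise value = 0.0000 ≤ continuation, so V_d = 0.7304
Node 0 (S = 40): continuation = 1/1.12·[0.9250·0.0185 + 0.0750·0.7304] = 0.0642; exercise value = 0.0000 ≤ continuation, so V_0 = 0.0642

0.06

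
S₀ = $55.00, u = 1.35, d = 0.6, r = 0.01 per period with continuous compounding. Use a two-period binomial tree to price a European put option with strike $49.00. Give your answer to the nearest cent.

$8.04

Risk-neutral probability p = (e^0.01 − 0.6)/(1.35 − 0.6) = 0.4101/0.7500 = 0.5467
Terminal stock prices: S_uu = 100.2, S_ud = 44.55, S_dd = 19.8
Terminal payoffs (K − S): max(-51.24, 0) = 0, max(4.45, 0) = 4.45, max(29.2, 0) = 29.2
Node u (S = 74.25): V_u = e^(−0.01)·[0.5467·0.0000 + 0.4533·4.4500] = 1.9970
Node d (S = 33): V_d = e^(−0.01)·[0.5467·4.4500 + 0.4533·29.2000] = 15.5124
Node 0 (S = 55): V_0 = e^(−0.01)·[0.5467·1.9970 + 0.4533·15.5124] = 8.0423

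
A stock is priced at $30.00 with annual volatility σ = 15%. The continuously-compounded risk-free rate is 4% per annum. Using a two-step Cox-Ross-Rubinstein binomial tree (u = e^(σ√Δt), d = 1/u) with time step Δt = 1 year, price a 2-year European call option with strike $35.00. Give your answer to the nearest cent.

$1.81

CRR parameters: u = e^(σ√Δt) = e^(0.15·√1) = 1.1618, d = 1/u = 0.8607
Per-period rate: rΔt = 0.04·1 = 0.04, so R = e^0.04 = 1.0408
Risk-neutral probability p = (e^0.04 − 0.8607)/(1.1618 − 0.8607) = 0.1801/0.3011 = 0.5981
Terminal stock prices: S_uu = 40.5, S_ud = 30, S_dd = 22.22
Terminal payoffs (S − K): max(5.496, 0) = 5.496, max(-5, 0) = 0, max(-12.78, 0) = 0
Node u (S = 34.86): V_u = e^(−0.04)·[0.5981·5.4958 + 0.4019·0.0000] = 3.1581
Node d (S = 25.82): V_d = e^(−0.04)·[0.5981·0.0000 + 0.4019·0.0000] = 0.0000
Node 0 (S = 30): V_0 = e^(−0.04)·[0.5981·3.1581 + 0.4019·0.0000] = 1.8148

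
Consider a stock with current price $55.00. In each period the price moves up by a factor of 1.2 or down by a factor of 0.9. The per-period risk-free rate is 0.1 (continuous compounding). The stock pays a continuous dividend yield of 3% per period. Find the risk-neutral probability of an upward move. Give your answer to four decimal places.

p = 0.5750

Per-period risk-free factor R = e^0.1 = 1.1052; dividend-adjusted growth = e^(0.1−0.03) = 1.0725.
Risk-neutral probability p = (1.0725 − 0.9)/(1.2 − 0.9) = 0.1725/0.3000 = 0.5750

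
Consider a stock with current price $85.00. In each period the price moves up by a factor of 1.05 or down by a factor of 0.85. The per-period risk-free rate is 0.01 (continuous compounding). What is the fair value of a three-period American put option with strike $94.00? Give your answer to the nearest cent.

Risk-neutral probability p = (e^0.01 − 0.85)/(1.05 − 0.85) = 0.1601/0.2000 = 0.8003
Terminal stock prices: S_uuu = 98.4, S_uud = 79.66, S_udd = 64.48, S_ddd = 52.2
Terminal payoffs (K − S): max(-4.398, 0) = 0, max(14.34, 0) = 14.34, max(29.52, 0) = 29.52, max(41.8, 0) = 41.8
Node uu (S = 93.71): continuation = e^(−0.01)·[0.8003·0.0000 + 0.1997·14.3444] = 2.8368; exercise value = 0.2875 ≤ continuation, so V_uu = 2.8368
Node ud (S = 75.86): continuation = e^(−0.01)·[0.8003·14.3444 + 0.1997·29.5169] = 17.2022; exercise value = 18.1375 > continuation, so V_ud = 18.1375 (exercise)
Node dd (S = 61.41): continuation = e^(−0.01)·[0.8003·29.5169 + 0.1997·41.7994] = 31.6522; exercise value = 32.5875 > continuation, so V_dd = 32.5875 (exercise)
Node u (S = 89.25): continuation = e^(−0.01)·[0.8003·2.8368 + 0.1997·18.1375] = 5.8344; exercise value = 4.7500 ≤ continuation, so V_u = 5.8344
Node d (S = 72.25): continuation = e^(−0.01)·[0.8003·18.1375 + 0.1997·32.5875] = 20.8147; exercise value = 21.7500 > continuation, so V_d = 21.7500 (exercise)
Node 0 (S = 85): continuation = e^(−0.01)·[0.8003·5.8344 + 0.1997·21.7500] = 8.9239; exercise value = 9.0000 > continuation, so V_0 = 9.0000 (exercise)

$9.00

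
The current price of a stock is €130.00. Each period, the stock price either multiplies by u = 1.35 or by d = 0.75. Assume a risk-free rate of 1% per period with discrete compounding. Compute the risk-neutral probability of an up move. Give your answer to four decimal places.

Risk-neutral probability p = (1 + 0.01 − 0.75)/(1.35 − 0.75) = 0.2600/0.6000 = 0.4333

p = 0.4333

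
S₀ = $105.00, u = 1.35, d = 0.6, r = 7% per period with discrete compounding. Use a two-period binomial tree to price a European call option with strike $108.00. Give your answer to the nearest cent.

Risk-neutral probability p = (1 + 0.07 − 0.6)/(1.35 − 0.6) = 0.4700/0.7500 = 0.6267
Terminal stock prices: S_uu = 191.4, S_ud = 85.05, S_dd = 37.8
Terminal payoffs (S − K): max(83.36, 0) = 83.36, max(-22.95, 0) = 0, max(-70.2, 0) = 0
Node u (S = 141.8): V_u = 1/1.07·[0.6267·83.3625 + 0.3733·0.0000] = 48.8229
Node d (S = 63): V_d = 1/1.07·[0.6267·0.0000 + 0.3733·0.0000] = 0.0000
Node 0 (S = 105): V_0 = 1/1.07·[0.6267·48.8229 + 0.3733·0.0000] = 28.5941

$28.59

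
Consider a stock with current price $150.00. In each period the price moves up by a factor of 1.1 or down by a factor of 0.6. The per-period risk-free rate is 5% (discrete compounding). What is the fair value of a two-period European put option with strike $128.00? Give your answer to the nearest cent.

Risk-neutral probability p = (1 + 0.05 − 0.6)/(1.1 − 0.6) = 0.4500/0.5000 = 0.9000
Terminal stock prices: S_uu = 181.5, S_ud = 99, S_dd = 54
Terminal payoffs (K − S): max(-53.5, 0) = 0, max(29, 0) = 29, max(74, 0) = 74
Node u (S = 165): V_u = 1/1.05·[0.9000·0.0000 + 0.1000·29.0000] = 2.7619
Node d (S = 90): V_d = 1/1.05·[0.9000·29.0000 + 0.1000·74.0000] = 31.9048
Node 0 (S = 150): V_0 = 1/1.05·[0.9000·2.7619 + 0.1000·31.9048] = 5.4059

$5.41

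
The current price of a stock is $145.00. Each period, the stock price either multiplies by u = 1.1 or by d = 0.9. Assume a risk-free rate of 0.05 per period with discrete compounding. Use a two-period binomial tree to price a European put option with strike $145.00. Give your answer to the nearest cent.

Risk-neutral probability p = (1 + 0.05 − 0.9)/(1.1 − 0.9) = 0.1500/0.2000 = 0.7500
Terminal stock prices: S_uu = 175.5, S_ud = 143.6, S_dd = 117.5
Terminal payoffs (K − S): max(-30.45, 0) = 0, max(1.45, 0) = 1.45, max(27.55, 0) = 27.55
Node u (S = 159.5): V_u = 1/1.05·[0.7500·0.0000 + 0.2500·1.4500] = 0.3452
Node d (S = 130.5): V_d = 1/1.05·[0.7500·1.4500 + 0.2500·27.5500] = 7.5952
Node 0 (S = 145): V_0 = 1/1.05·[0.7500·0.3452 + 0.2500·7.5952] = 2.0550

$2.05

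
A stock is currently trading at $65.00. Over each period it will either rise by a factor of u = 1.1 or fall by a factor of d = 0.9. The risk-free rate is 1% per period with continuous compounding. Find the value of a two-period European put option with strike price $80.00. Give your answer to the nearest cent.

Risk-neutral probability p = (e^0.01 − 0.9)/(1.1 − 0.9) = 0.1101/0.2000 = 0.5503
Terminal stock prices: S_uu = 78.65, S_ud = 64.35, S_dd = 52.65
Terminal payoffs (K − S): max(1.35, 0) = 1.35, max(15.65, 0) = 15.65, max(27.35, 0) = 27.35
Node u (S = 71.5): V_u = e^(−0.01)·[0.5503·1.3500 + 0.4497·15.6500] = 7.7040
Node d (S = 58.5): V_d = e^(−0.01)·[0.5503·15.6500 + 0.4497·27.3500] = 20.7040
Node 0 (S = 65): V_0 = e^(−0.01)·[0.5503·7.7040 + 0.4497·20.7040] = 13.4159

$13.42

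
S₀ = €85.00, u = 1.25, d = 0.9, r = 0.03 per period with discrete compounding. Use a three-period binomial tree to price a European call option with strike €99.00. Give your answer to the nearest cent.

Risk-neutral probability p = (1 + 0.03 − 0.9)/(1.25 − 0.9) = 0.1300/0.3500 = 0.3714
Terminal stock prices: S_uuu = 166, S_uud = 119.5, S_udd = 86.06, S_ddd = 61.97
Terminal payoffs (S − K): max(67.02, 0) = 67.02, max(20.53, 0) = 20.53, max(-12.94, 0) = 0, max(-37.03, 0) = 0
Node uu (S = 132.8): V_uu = 1/1.03·[0.3714·67.0156 + 0.6286·20.5312] = 36.6960
Node ud (S = 95.62): V_ud = 1/1.03·[0.3714·20.5312 + 0.6286·0.0000] = 7.4038
Node dd (S = 68.85): V_dd = 1/1.03·[0.3714·0.0000 + 0.6286·0.0000] = 0.0000
Node u (S = 106.2): V_u = 1/1.03·[0.3714·36.6960 + 0.6286·7.4038] = 17.7512
Node d (S = 76.5): V_d = 1/1.03·[0.3714·7.4038 + 0.6286·0.0000] = 2.6699
Node 0 (S = 85): V_0 = 1/1.03·[0.3714·17.7512 + 0.6286·2.6699] = 8.0306

€8.03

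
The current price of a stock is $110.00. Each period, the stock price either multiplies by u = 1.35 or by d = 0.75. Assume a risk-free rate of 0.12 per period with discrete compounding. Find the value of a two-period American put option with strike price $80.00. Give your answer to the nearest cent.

$2.12

Risk-neutral probability p = (1 + 0.12 − 0.75)/(1.35 − 0.75) = 0.3700/0.6000 = 0.6167
Terminal stock prices: S_uu = 200.5, S_ud = 111.4, S_dd = 61.88
Terminal payoffs (K − S): max(-120.5, 0) = 0, max(-31.38, 0) = 0, max(18.12, 0) = 18.12
Node u (S = 148.5): continuation = 1/1.12·[0.6167·0.0000 + 0.3833·0.0000] = 0.0000; exercise value = 0.0000 ≤ continuation, so V_u = 0.0000
Node d (S = 82.5): continuation = 1/1.12·[0.6167·0.0000 + 0.3833·18.1250] = 6.2035; exercise value = 0.0000 ≤ continuation, so V_d = 6.2035
Node 0 (S = 110): continuation = 1/1.12·[0.6167·0.0000 + 0.3833·6.2035] = 2.1232; exercise value = 0.0000 ≤ continuation, so V_0 = 2.1232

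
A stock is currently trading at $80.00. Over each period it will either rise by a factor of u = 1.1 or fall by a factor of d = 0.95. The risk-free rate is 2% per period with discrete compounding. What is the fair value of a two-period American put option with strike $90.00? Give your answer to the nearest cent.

Risk-neutral probability p = (1 + 0.02 − 0.95)/(1.1 − 0.95) = 0.0700/0.1500 = 0.4667
Terminal stock prices: S_uu = 96.8, S_ud = 83.6, S_dd = 72.2
Terminal payoffs (K − S): max(-6.8, 0) = 0, max(6.4, 0) = 6.4, max(17.8, 0) = 17.8
Node u (S = 88): continuation = 1/1.02·[0.4667·0.0000 + 0.5333·6.4000] = 3.3464; exercise value = 2.0000 ≤ continuation, so V_u = 3.3464
Node d (S = 76): continuation = 1/1.02·[0.4667·6.4000 + 0.5333·17.8000] = 12.2353; exercise value = 14.0000 > continuation, so V_d = 14.0000 (exercise)
Node 0 (S = 80): continuation = 1/1.02·[0.4667·3.3464 + 0.5333·14.0000] = 8.8513; exercise value = 10.0000 > continuation, so V_0 = 10.0000 (exercise)

$10.00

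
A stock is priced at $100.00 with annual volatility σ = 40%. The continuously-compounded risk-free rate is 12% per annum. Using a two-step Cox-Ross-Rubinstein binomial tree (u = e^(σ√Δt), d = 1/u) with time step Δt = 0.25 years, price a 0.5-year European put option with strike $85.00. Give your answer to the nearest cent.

$3.81

CRR parameters: u = e^(σ√Δt) = e^(0.4·√0.25) = 1.2214, d = 1/u = 0.8187
Per-period rate: rΔt = 0.12·0.25 = 0.03, so R = e^0.03 = 1.0305
Risk-neutral probability p = (e^0.03 − 0.8187)/(1.2214 − 0.8187) = 0.2117/0.4027 = 0.5258
Terminal stock prices: S_uu = 149.2, S_ud = 100, S_dd = 67.03
Terminal payoffs (K − S): max(-64.18, 0) = 0, max(-15, 0) = 0, max(17.97, 0) = 17.97
Node u (S = 122.1): V_u = e^(−0.03)·[0.5258·0.0000 + 0.4742·0.0000] = 0.0000
Node d (S = 81.87): V_d = e^(−0.03)·[0.5258·0.0000 + 0.4742·17.9680] = 8.2687
Node 0 (S = 100): V_0 = e^(−0.03)·[0.5258·0.0000 + 0.4742·8.2687] = 3.8051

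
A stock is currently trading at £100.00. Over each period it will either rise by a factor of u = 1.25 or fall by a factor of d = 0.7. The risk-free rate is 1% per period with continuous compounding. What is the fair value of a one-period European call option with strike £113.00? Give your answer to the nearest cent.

£6.70

Risk-neutral probability p = (e^0.01 − 0.7)/(1.25 − 0.7) = 0.3101/0.5500 = 0.5637
Terminal stock prices: S_u = 125, S_d = 70
Terminal payoffs (S − K): max(12, 0) = 12, max(-43, 0) = 0
Node 0 (S = 100): V_0 = e^(−0.01)·[0.5637·12.0000 + 0.4363·0.0000] = 6.6974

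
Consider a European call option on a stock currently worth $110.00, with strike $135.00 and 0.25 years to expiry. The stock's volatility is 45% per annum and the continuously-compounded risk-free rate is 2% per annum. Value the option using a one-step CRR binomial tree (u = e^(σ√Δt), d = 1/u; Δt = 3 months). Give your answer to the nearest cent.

$1.25

CRR parameters: u = e^(σ√Δt) = e^(0.45·√0.25) = 1.2523, d = 1/u = 0.7985
Per-period rate: rΔt = 0.02·0.25 = 0.005, so R = e^0.005 = 1.0050
Risk-neutral probability p = (e^0.005 − 0.7985)/(1.2523 − 0.7985) = 0.2065/0.4538 = 0.4550
Terminal stock prices: S_u = 137.8, S_d = 87.84
Terminal payoffs (S − K): max(2.755, 0) = 2.755, max(-47.16, 0) = 0
Node 0 (S = 110): V_0 = e^(−0.005)·[0.4550·2.7555 + 0.5450·0.0000] = 1.2476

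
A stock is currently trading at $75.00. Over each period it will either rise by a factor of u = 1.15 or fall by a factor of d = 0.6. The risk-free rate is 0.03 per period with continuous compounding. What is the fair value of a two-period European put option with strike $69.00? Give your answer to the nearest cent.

Risk-neutral probability p = (e^0.03 − 0.6)/(1.15 − 0.6) = 0.4305/0.5500 = 0.7826
Terminal stock prices: S_uu = 99.19, S_ud = 51.75, S_dd = 27
Terminal payoffs (K − S): max(-30.19, 0) = 0, max(17.25, 0) = 17.25, max(42, 0) = 42
Node u (S = 86.25): V_u = e^(−0.03)·[0.7826·0.0000 + 0.2174·17.2500] = 3.6386
Node d (S = 45): V_d = e^(−0.03)·[0.7826·17.2500 + 0.2174·42.0000] = 21.9607
Node 0 (S = 75): V_0 = e^(−0.03)·[0.7826·3.6386 + 0.2174·21.9607] = 7.3958

$7.40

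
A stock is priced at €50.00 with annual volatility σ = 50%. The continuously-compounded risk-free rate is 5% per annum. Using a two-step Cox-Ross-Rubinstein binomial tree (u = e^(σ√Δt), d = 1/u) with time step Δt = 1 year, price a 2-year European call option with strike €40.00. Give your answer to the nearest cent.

€20.23

CRR parameters: u = e^(σ√Δt) = e^(0.5·√1) = 1.6487, d = 1/u = 0.6065
Per-period rate: rΔt = 0.05·1 = 0.05, so R = e^0.05 = 1.0513
Risk-neutral probability p = (e^0.05 − 0.6065)/(1.6487 − 0.6065) = 0.4447/1.0422 = 0.4267
Terminal stock prices: S_uu = 135.9, S_ud = 50, S_dd = 18.39
Terminal payoffs (S − K): max(95.91, 0) = 95.91, max(10, 0) = 10, max(-21.61, 0) = 0
Node u (S = 82.44): V_u = e^(−0.05)·[0.4267·95.9141 + 0.5733·10.0000] = 44.3869
Node d (S = 30.33): V_d = e^(−0.05)·[0.4267·10.0000 + 0.5733·0.0000] = 4.0592
Node 0 (S = 50): V_0 = e^(−0.05)·[0.4267·44.3869 + 0.5733·4.0592] = 20.2312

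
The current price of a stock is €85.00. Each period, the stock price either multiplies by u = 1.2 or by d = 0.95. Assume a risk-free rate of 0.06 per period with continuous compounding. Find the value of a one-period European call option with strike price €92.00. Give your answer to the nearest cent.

€4.21

Risk-neutral probability p = (e^0.06 − 0.95)/(1.2 − 0.95) = 0.1118/0.2500 = 0.4473
Terminal stock prices: S_u = 102, S_d = 80.75
Terminal payoffs (S − K): max(10, 0) = 10, max(-11.25, 0) = 0
Node 0 (S = 85): V_0 = e^(−0.06)·[0.4473·10.0000 + 0.5527·0.0000] = 4.2129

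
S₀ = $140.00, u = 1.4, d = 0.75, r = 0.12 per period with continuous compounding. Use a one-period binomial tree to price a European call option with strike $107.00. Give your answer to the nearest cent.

Risk-neutral probability p = (e^0.12 − 0.75)/(1.4 − 0.75) = 0.3775/0.6500 = 0.5808
Terminal stock prices: S_u = 196, S_d = 105
Terminal payoffs (S − K): max(89, 0) = 89, max(-2, 0) = 0
Node 0 (S = 140): V_0 = e^(−0.12)·[0.5808·89.0000 + 0.4192·0.0000] = 45.8432

$45.84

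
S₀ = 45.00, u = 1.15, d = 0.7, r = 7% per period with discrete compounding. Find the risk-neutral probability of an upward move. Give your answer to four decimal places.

Risk-neutral probability p = (1 + 0.07 − 0.7)/(1.15 − 0.7) = 0.3700/0.4500 = 0.8222

p = 0.8222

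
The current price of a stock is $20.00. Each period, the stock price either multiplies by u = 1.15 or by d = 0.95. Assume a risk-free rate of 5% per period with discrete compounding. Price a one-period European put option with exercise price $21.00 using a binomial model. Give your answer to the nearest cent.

Risk-neutral probability p = (1 + 0.05 − 0.95)/(1.15 − 0.95) = 0.1000/0.2000 = 0.5000
Terminal stock prices: S_u = 23, S_d = 19
Terminal payoffs (K − S): max(-2, 0) = 0, max(2, 0) = 2
Node 0 (S = 20): V_0 = 1/1.05·[0.5000·0.0000 + 0.5000·2.0000] = 0.9524

$0.95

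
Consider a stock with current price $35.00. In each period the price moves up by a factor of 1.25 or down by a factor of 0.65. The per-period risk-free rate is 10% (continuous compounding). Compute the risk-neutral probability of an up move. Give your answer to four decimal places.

p = 0.7586

Risk-neutral probability p = (e^0.1 − 0.65)/(1.25 − 0.65) = 0.4552/0.6000 = 0.7586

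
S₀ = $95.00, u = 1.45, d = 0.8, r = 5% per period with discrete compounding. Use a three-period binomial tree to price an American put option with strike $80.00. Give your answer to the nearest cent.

Risk-neutral probability p = (1 + 0.05 − 0.8)/(1.45 − 0.8) = 0.2500/0.6500 = 0.3846
Terminal stock prices: S_uuu = 289.6, S_uud = 159.8, S_udd = 88.16, S_ddd = 48.64
Terminal payoffs (K − S): max(-209.6, 0) = 0, max(-79.79, 0) = 0, max(-8.16, 0) = 0, max(31.36, 0) = 31.36
Node uu (S = 199.7): continuation = 1/1.05·[0.3846·0.0000 + 0.6154·0.0000] = 0.0000; exercise value = 0.0000 ≤ continuation, so V_uu = 0.0000
Node ud (S = 110.2): continuation = 1/1.05·[0.3846·0.0000 + 0.6154·0.0000] = 0.0000; exercise value = 0.0000 ≤ continuation, so V_ud = 0.0000
Node dd (S = 60.8): continuation = 1/1.05·[0.3846·0.0000 + 0.6154·31.3600] = 18.3795; exercise value = 19.2000 > continuation, so V_dd = 19.2000 (exercise)
Node u (S = 137.8): continuation = 1/1.05·[0.3846·0.0000 + 0.6154·0.0000] = 0.0000; exercise value = 0.0000 ≤ continuation, so V_u = 0.0000
Node d (S = 76): continuation = 1/1.05·[0.3846·0.0000 + 0.6154·19.2000] = 11.2527; exercise value = 4.0000 ≤ continuation, so V_d = 11.2527
Node 0 (S = 95): continuation = 1/1.05·[0.3846·0.0000 + 0.6154·11.2527] = 6.5950; exercise value = 0.0000 ≤ continuation, so V_0 = 6.5950

$6.60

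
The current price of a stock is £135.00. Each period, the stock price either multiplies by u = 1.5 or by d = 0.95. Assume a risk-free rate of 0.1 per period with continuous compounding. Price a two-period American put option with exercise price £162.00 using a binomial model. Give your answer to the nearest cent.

£27.00

Risk-neutral probability p = (e^0.1 − 0.95)/(1.5 − 0.95) = 0.1552/0.5500 = 0.2821
Terminal stock prices: S_uu = 303.8, S_ud = 192.4, S_dd = 121.8
Terminal payoffs (K − S): max(-141.8, 0) = 0, max(-30.38, 0) = 0, max(40.16, 0) = 40.16
Node u (S = 202.5): continuation = e^(−0.1)·[0.2821·0.0000 + 0.7179·0.0000] = 0.0000; exercise value = 0.0000 ≤ continuation, so V_u = 0.0000
Node d (S = 128.2): continuation = e^(−0.1)·[0.2821·0.0000 + 0.7179·40.1625] = 26.0878; exercise value = 33.7500 > continuation, so V_d = 33.7500 (exercise)
Node 0 (S = 135): continuation = e^(−0.1)·[0.2821·0.0000 + 0.7179·33.7500] = 21.9225; exercise value = 27.0000 > continuation, so V_0 = 27.0000 (exercise)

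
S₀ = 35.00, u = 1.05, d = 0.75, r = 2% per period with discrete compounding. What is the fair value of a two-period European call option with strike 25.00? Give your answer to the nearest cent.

Risk-neutral probability p = (1 + 0.02 − 0.75)/(1.05 − 0.75) = 0.2700/0.3000 = 0.9000
Terminal stock prices: S_uu = 38.59, S_ud = 27.56, S_dd = 19.69
Terminal payoffs (S − K): max(13.59, 0) = 13.59, max(2.562, 0) = 2.562, max(-5.312, 0) = 0
Node u (S = 36.75): V_u = 1/1.02·[0.9000·13.5875 + 0.1000·2.5625] = 12.2402
Node d (S = 26.25): V_d = 1/1.02·[0.9000·2.5625 + 0.1000·0.0000] = 2.2610
Node 0 (S = 35): V_0 = 1/1.02·[0.9000·12.2402 + 0.1000·2.2610] = 11.0218

11.02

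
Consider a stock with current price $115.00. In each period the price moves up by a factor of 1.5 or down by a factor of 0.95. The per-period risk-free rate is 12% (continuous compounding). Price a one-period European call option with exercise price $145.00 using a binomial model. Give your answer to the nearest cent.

Risk-neutral probability p = (e^0.12 − 0.95)/(1.5 − 0.95) = 0.1775/0.5500 = 0.3227
Terminal stock prices: S_u = 172.5, S_d = 109.2
Terminal payoffs (S − K): max(27.5, 0) = 27.5, max(-35.75, 0) = 0
Node 0 (S = 115): V_0 = e^(−0.12)·[0.3227·27.5000 + 0.6773·0.0000] = 7.8713

$7.87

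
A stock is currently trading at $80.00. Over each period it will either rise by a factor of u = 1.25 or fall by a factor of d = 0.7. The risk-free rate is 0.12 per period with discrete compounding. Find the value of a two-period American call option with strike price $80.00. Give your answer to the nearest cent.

$20.92

Risk-neutral probability p = (1 + 0.12 − 0.7)/(1.25 − 0.7) = 0.4200/0.5500 = 0.7636
Terminal stock prices: S_uu = 125, S_ud = 70, S_dd = 39.2
Terminal payoffs (S − K): max(45, 0) = 45, max(-10, 0) = 0, max(-40.8, 0) = 0
Node u (S = 100): continuation = 1/1.12·[0.7636·45.0000 + 0.2364·0.0000] = 30.6818; exercise value = 20.0000 ≤ continuation, so V_u = 30.6818
Node d (S = 56): continuation = 1/1.12·[0.7636·0.0000 + 0.2364·0.0000] = 0.0000; exercise value = 0.0000 ≤ continuation, so V_d = 0.0000
Node 0 (S = 80): continuation = 1/1.12·[0.7636·30.6818 + 0.2364·0.0000] = 20.9194; exercise value = 0.0000 ≤ continuation, so V_0 = 20.9194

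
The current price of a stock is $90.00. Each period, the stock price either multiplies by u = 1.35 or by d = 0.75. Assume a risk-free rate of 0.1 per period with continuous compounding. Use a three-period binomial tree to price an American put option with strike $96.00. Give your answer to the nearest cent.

Risk-neutral probability p = (e^0.1 − 0.75)/(1.35 − 0.75) = 0.3552/0.6000 = 0.5920
Terminal stock prices: S_uuu = 221.4, S_uud = 123, S_udd = 68.34, S_ddd = 37.97
Terminal payoffs (K − S): max(-125.4, 0) = 0, max(-27.02, 0) = 0, max(27.66, 0) = 27.66, max(58.03, 0) = 58.03
Node uu (S = 164): continuation = e^(−0.1)·[0.5920·0.0000 + 0.4080·0.0000] = 0.0000; exercise value = 0.0000 ≤ continuation, so V_uu = 0.0000
Node ud (S = 91.13): continuation = e^(−0.1)·[0.5920·0.0000 + 0.4080·27.6562] = 10.2112; exercise value = 4.8750 ≤ continuation, so V_ud = 10.2112
Node dd (S = 50.62): continuation = e^(−0.1)·[0.5920·27.6562 + 0.4080·58.0312] = 36.2394; exercise value = 45.3750 > continuation, so V_dd = 45.3750 (exercise)
Node u (S = 121.5): continuation = e^(−0.1)·[0.5920·0.0000 + 0.4080·10.2112] = 3.7701; exercise value = 0.0000 ≤ continuation, so V_u = 3.7701
Node d (S = 67.5): continuation = e^(−0.1)·[0.5920·10.2112 + 0.4080·45.3750] = 22.2226; exercise value = 28.5000 > continuation, so V_d = 28.5000 (exercise)
Node 0 (S = 90): continuation = e^(−0.1)·[0.5920·3.7701 + 0.4080·28.5000] = 12.5421; exercise value = 6.0000 ≤ continuation, so V_0 = 12.5421

$12.54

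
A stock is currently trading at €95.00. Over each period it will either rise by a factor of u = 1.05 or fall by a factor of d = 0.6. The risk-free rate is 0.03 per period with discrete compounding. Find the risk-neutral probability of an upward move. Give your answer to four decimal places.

Risk-neutral probability p = (1 + 0.03 − 0.6)/(1.05 − 0.6) = 0.4300/0.4500 = 0.9556

p = 0.9556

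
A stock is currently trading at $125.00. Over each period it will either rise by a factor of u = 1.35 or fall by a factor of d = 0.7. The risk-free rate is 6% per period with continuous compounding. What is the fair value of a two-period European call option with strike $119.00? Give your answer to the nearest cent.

$29.91

Risk-neutral probability p = (e^0.06 − 0.7)/(1.35 − 0.7) = 0.3618/0.6500 = 0.5567
Terminal stock prices: S_uu = 227.8, S_ud = 118.1, S_dd = 61.25
Terminal payoffs (S − K): max(108.8, 0) = 108.8, max(-0.875, 0) = 0, max(-57.75, 0) = 0
Node u (S = 168.8): V_u = e^(−0.06)·[0.5567·108.8125 + 0.4433·0.0000] = 57.0453
Node d (S = 87.5): V_d = e^(−0.06)·[0.5567·0.0000 + 0.4433·0.0000] = 0.0000
Node 0 (S = 125): V_0 = e^(−0.06)·[0.5567·57.0453 + 0.4433·0.0000] = 29.9062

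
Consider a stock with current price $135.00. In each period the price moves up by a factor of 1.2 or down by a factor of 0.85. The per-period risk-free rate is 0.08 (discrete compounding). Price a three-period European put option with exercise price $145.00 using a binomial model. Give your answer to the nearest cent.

Risk-neutral probability p = (1 + 0.08 − 0.85)/(1.2 − 0.85) = 0.2300/0.3500 = 0.6571
Terminal stock prices: S_uuu = 233.3, S_uud = 165.2, S_udd = 117, S_ddd = 82.91
Terminal payoffs (K − S): max(-88.28, 0) = 0, max(-20.24, 0) = 0, max(27.96, 0) = 27.96, max(62.09, 0) = 62.09
Node uu (S = 194.4): V_uu = 1/1.08·[0.6571·0.0000 + 0.3429·0.0000] = 0.0000
Node ud (S = 137.7): V_ud = 1/1.08·[0.6571·0.0000 + 0.3429·27.9550] = 8.8746
Node dd (S = 97.54): V_dd = 1/1.08·[0.6571·27.9550 + 0.3429·62.0931] = 36.7218
Node u (S = 162): V_u = 1/1.08·[0.6571·0.0000 + 0.3429·8.8746] = 2.8173
Node d (S = 114.8): V_d = 1/1.08·[0.6571·8.8746 + 0.3429·36.7218] = 17.0576
Node 0 (S = 135): V_0 = 1/1.08·[0.6571·2.8173 + 0.3429·17.0576] = 7.1294

$7.13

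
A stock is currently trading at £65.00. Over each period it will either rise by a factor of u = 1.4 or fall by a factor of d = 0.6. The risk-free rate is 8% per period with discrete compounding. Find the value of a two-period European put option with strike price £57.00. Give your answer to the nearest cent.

Risk-neutral probability p = (1 + 0.08 − 0.6)/(1.4 − 0.6) = 0.4800/0.8000 = 0.6000
Terminal stock prices: S_uu = 127.4, S_ud = 54.6, S_dd = 23.4
Terminal payoffs (K − S): max(-70.4, 0) = 0, max(2.4, 0) = 2.4, max(33.6, 0) = 33.6
Node u (S = 91): V_u = 1/1.08·[0.6000·0.0000 + 0.4000·2.4000] = 0.8889
Node d (S = 39): V_d = 1/1.08·[0.6000·2.4000 + 0.4000·33.6000] = 13.7778
Node 0 (S = 65): V_0 = 1/1.08·[0.6000·0.8889 + 0.4000·13.7778] = 5.5967

£5.60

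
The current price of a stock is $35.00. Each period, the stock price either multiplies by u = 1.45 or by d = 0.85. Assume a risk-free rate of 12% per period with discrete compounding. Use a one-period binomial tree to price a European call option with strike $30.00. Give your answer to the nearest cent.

Risk-neutral probability p = (1 + 0.12 − 0.85)/(1.45 − 0.85) = 0.2700/0.6000 = 0.4500
Terminal stock prices: S_u = 50.75, S_d = 29.75
Terminal payoffs (S − K): max(20.75, 0) = 20.75, max(-0.25, 0) = 0
Node 0 (S = 35): V_0 = 1/1.12·[0.4500·20.7500 + 0.5500·0.0000] = 8.3371

$8.34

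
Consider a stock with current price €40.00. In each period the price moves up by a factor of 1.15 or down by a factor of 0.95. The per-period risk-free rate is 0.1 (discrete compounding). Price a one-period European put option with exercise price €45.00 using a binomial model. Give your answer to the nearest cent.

€1.59

Risk-neutral probability p = (1 + 0.1 − 0.95)/(1.15 − 0.95) = 0.1500/0.2000 = 0.7500
Terminal stock prices: S_u = 46, S_d = 38
Terminal payoffs (K − S): max(-1, 0) = 0, max(7, 0) = 7
Node 0 (S = 40): V_0 = 1/1.1·[0.7500·0.0000 + 0.2500·7.0000] = 1.5909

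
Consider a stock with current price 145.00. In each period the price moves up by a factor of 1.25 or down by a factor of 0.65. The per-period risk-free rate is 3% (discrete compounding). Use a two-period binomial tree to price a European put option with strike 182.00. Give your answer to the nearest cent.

Risk-neutral probability p = (1 + 0.03 − 0.65)/(1.25 − 0.65) = 0.3800/0.6000 = 0.6333
Terminal stock prices: S_uu = 226.6, S_ud = 117.8, S_dd = 61.26
Terminal payoffs (K − S): max(-44.56, 0) = 0, max(64.19, 0) = 64.19, max(120.7, 0) = 120.7
Node u (S = 181.2): V_u = 1/1.03·[0.6333·0.0000 + 0.3667·64.1875] = 22.8499
Node d (S = 94.25): V_d = 1/1.03·[0.6333·64.1875 + 0.3667·120.7375] = 82.4490
Node 0 (S = 145): V_0 = 1/1.03·[0.6333·22.8499 + 0.3667·82.4490] = 43.4009

43.40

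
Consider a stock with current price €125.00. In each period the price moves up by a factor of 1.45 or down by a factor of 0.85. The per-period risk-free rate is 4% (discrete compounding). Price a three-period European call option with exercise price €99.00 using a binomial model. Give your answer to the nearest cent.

€43.30

Risk-neutral probability p = (1 + 0.04 − 0.85)/(1.45 − 0.85) = 0.1900/0.6000 = 0.3167
Terminal stock prices: S_uuu = 381.1, S_uud = 223.4, S_udd = 131, S_ddd = 76.77
Terminal payoffs (S − K): max(282.1, 0) = 282.1, max(124.4, 0) = 124.4, max(31.95, 0) = 31.95, max(-22.23, 0) = 0
Node uu (S = 262.8): V_uu = 1/1.04·[0.3167·282.0781 + 0.6833·124.3906] = 167.6202
Node ud (S = 154.1): V_ud = 1/1.04·[0.3167·124.3906 + 0.6833·31.9531] = 58.8702
Node dd (S = 90.31): V_dd = 1/1.04·[0.3167·31.9531 + 0.6833·0.0000] = 9.7293
Node u (S = 181.2): V_u = 1/1.04·[0.3167·167.6202 + 0.6833·58.8702] = 89.7189
Node d (S = 106.2): V_d = 1/1.04·[0.3167·58.8702 + 0.6833·9.7293] = 24.3179
Node 0 (S = 125): V_0 = 1/1.04·[0.3167·89.7189 + 0.6833·24.3179] = 43.2964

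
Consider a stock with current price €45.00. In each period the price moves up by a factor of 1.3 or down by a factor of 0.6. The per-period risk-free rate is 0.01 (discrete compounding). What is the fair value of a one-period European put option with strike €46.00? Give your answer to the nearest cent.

Risk-neutral probability p = (1 + 0.01 − 0.6)/(1.3 − 0.6) = 0.4100/0.7000 = 0.5857
Terminal stock prices: S_u = 58.5, S_d = 27
Terminal payoffs (K − S): max(-12.5, 0) = 0, max(19, 0) = 19
Node 0 (S = 45): V_0 = 1/1.01·[0.5857·0.0000 + 0.4143·19.0000] = 7.7935

€7.79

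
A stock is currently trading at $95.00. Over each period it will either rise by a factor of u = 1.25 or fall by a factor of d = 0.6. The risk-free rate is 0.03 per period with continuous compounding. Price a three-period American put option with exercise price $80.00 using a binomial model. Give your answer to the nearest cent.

$10.11

Risk-neutral probability p = (e^0.03 − 0.6)/(1.25 − 0.6) = 0.4305/0.6500 = 0.6622
Terminal stock prices: S_uuu = 185.5, S_uud = 89.06, S_udd = 42.75, S_ddd = 20.52
Terminal payoffs (K − S): max(-105.5, 0) = 0, max(-9.062, 0) = 0, max(37.25, 0) = 37.25, max(59.48, 0) = 59.48
Node uu (S = 148.4): continuation = e^(−0.03)·[0.6622·0.0000 + 0.3378·0.0000] = 0.0000; exercise value = 0.0000 ≤ continuation, so V_uu = 0.0000
Node ud (S = 71.25): continuation = e^(−0.03)·[0.6622·0.0000 + 0.3378·37.2500] = 12.2098; exercise value = 8.7500 ≤ continuation, so V_ud = 12.2098
Node dd (S = 34.2): continuation = e^(−0.03)·[0.6622·37.2500 + 0.3378·59.4800] = 43.4356; exercise value = 45.8000 > continuation, so V_dd = 45.8000 (exercise)
Node u (S = 118.8): continuation = e^(−0.03)·[0.6622·0.0000 + 0.3378·12.2098] = 4.0021; exercise value = 0.0000 ≤ continuation, so V_u = 4.0021
Node d (S = 57): continuation = e^(−0.03)·[0.6622·12.2098 + 0.3378·45.8000] = 22.8591; exercise value = 23.0000 > continuation, so V_d = 23.0000 (exercise)
Node 0 (S = 95): continuation = e^(−0.03)·[0.6622·4.0021 + 0.3378·23.0000] = 10.1110; exercise value = 0.0000 ≤ continuation, so V_0 = 10.1110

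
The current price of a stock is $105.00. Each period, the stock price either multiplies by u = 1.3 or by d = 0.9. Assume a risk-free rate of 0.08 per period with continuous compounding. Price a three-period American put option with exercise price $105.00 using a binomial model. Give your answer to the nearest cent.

Risk-neutral probability p = (e^0.08 − 0.9)/(1.3 − 0.9) = 0.1833/0.4000 = 0.4582
Terminal stock prices: S_uuu = 230.7, S_uud = 159.7, S_udd = 110.6, S_ddd = 76.55
Terminal payoffs (K − S): max(-125.7, 0) = 0, max(-54.71, 0) = 0, max(-5.565, 0) = 0, max(28.45, 0) = 28.45
Node uu (S = 177.5): continuation = e^(−0.08)·[0.4582·0.0000 + 0.5418·0.0000] = 0.0000; exercise value = 0.0000 ≤ continuation, so V_uu = 0.0000
Node ud (S = 122.9): continuation = e^(−0.08)·[0.4582·0.0000 + 0.5418·0.0000] = 0.0000; exercise value = 0.0000 ≤ continuation, so V_ud = 0.0000
Node dd (S = 85.05): continuation = e^(−0.08)·[0.4582·0.0000 + 0.5418·28.4550] = 14.2311; exercise value = 19.9500 > continuation, so V_dd = 19.9500 (exercise)
Node u (S = 136.5): continuation = e^(−0.08)·[0.4582·0.0000 + 0.5418·0.0000] = 0.0000; exercise value = 0.0000 ≤ continuation, so V_u = 0.0000
Node d (S = 94.5): continuation = e^(−0.08)·[0.4582·0.0000 + 0.5418·19.9500] = 9.9776; exercise value = 10.5000 > continuation, so V_d = 10.5000 (exercise)
Node 0 (S = 105): continuation = e^(−0.08)·[0.4582·0.0000 + 0.5418·10.5000] = 5.2513; exercise value = 0.0000 ≤ continuation, so V_0 = 5.2513

$5.25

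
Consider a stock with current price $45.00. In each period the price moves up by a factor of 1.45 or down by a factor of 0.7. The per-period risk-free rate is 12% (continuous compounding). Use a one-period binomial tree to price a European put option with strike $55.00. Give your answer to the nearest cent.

$8.96

Risk-neutral probability p = (e^0.12 − 0.7)/(1.45 − 0.7) = 0.4275/0.7500 = 0.5700
Terminal stock prices: S_u = 65.25, S_d = 31.5
Terminal payoffs (K − S): max(-10.25, 0) = 0, max(23.5, 0) = 23.5
Node 0 (S = 45): V_0 = e^(−0.12)·[0.5700·0.0000 + 0.4300·23.5000] = 8.9624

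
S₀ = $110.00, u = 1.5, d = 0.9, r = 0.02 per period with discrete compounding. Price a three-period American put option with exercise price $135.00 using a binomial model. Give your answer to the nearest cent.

Risk-neutral probability p = (1 + 0.02 − 0.9)/(1.5 − 0.9) = 0.1200/0.6000 = 0.2000
Terminal stock prices: S_uuu = 371.2, S_uud = 222.8, S_udd = 133.7, S_ddd = 80.19
Terminal payoffs (K − S): max(-236.2, 0) = 0, max(-87.75, 0) = 0, max(1.35, 0) = 1.35, max(54.81, 0) = 54.81
Node uu (S = 247.5): continuation = 1/1.02·[0.2000·0.0000 + 0.8000·0.0000] = 0.0000; exercise value = 0.0000 ≤ continuation, so V_uu = 0.0000
Node ud (S = 148.5): continuation = 1/1.02·[0.2000·0.0000 + 0.8000·1.3500] = 1.0588; exercise value = 0.0000 ≤ continuation, so V_ud = 1.0588
Node dd (S = 89.1): continuation = 1/1.02·[0.2000·1.3500 + 0.8000·54.8100] = 43.2529; exercise value = 45.9000 > continuation, so V_dd = 45.9000 (exercise)
Node u (S = 165): continuation = 1/1.02·[0.2000·0.0000 + 0.8000·1.0588] = 0.8304; exercise value = 0.0000 ≤ continuation, so V_u = 0.8304
Node d (S = 99): continuation = 1/1.02·[0.2000·1.0588 + 0.8000·45.9000] = 36.2076; exercise value = 36.0000 ≤ continuation, so V_d = 36.2076
Node 0 (S = 110): continuation = 1/1.02·[0.2000·0.8304 + 0.8000·36.2076] = 28.5610; exercise value = 25.0000 ≤ continuation, so V_0 = 28.5610

$28.56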